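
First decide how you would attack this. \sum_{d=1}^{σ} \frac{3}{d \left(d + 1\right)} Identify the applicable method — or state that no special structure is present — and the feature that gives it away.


Best approach: telescoping — integer-spaced poles in \frac{3}{d \left(d + 1\right)} are the telescoping signature in disguise.


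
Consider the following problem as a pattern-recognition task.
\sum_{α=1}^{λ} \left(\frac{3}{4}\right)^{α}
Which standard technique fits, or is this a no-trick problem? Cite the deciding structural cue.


Verdict: the geometric series formula — each term is \frac{3}{4} times the previous one, so the geometric-series formula applies directly.


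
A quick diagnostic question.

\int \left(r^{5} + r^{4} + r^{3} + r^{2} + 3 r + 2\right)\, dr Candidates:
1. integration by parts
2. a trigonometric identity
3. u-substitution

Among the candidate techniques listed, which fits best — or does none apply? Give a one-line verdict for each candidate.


Technique: no special technique — nothing composite, nothing rational, nothing trigonometric — each constant-multiple power of r integrates by the power rule alone.
- integration by parts: parts would only shuffle a directly integrable integrand.
- a trigonometric identity: no sine or cosine appears, so there is nothing for a trigonometric identity to act on.
- u-substitution: any workable substitution here is cosmetic — the integrand is already in directly integrable form.


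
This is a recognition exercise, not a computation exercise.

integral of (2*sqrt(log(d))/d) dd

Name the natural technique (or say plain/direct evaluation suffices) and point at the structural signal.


Best approach: u-substitution — collected, the integrand has one factor that is, up to a constant, the derivative of an inner expression the rest depends on — substitute for that inner expression.


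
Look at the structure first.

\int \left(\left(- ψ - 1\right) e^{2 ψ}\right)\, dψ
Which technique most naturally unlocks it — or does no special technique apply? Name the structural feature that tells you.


Verdict: integration by parts — a polynomial - ψ - 1 against the kernel e^{2 ψ} is the signature bounded-ladder case for integration by parts.


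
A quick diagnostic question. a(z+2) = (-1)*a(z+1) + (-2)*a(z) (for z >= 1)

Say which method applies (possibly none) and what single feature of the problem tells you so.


Best approach: the characteristic-root method — the recurrence treats every index alike (constant coefficients, no forcing) — precisely the regime where r^z trials close it.


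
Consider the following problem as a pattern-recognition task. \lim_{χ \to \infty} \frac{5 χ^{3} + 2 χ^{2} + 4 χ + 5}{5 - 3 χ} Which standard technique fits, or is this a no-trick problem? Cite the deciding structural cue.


Technique: dominant-term comparison — growth-rate triage: the leading powers of χ decide the limit, everything else is noise. As a single quotient, the ∞/∞ shape would yield to repeated differentiation as well — the growth comparison gets there in one look.


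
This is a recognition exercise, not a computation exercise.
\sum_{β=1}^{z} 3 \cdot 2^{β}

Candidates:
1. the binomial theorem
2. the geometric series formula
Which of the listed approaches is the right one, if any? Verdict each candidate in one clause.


Method: the geometric series formula — term-over-term division gives 2 every time — index-free ratio, geometric sum formula applies.
- the binomial theorem: no binomial coefficients pair with matched powers.
- the geometric series formula — yes — fits the structure here.


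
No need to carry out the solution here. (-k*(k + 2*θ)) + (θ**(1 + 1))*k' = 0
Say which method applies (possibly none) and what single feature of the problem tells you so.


Diagnosis: the homogeneous substitution — the slope's numerator and denominator have matching total degree, so it depends only on k/θ and the ratio substitution collapses it. A Bernoulli substitution is a fair alternative on this equation directly; the homogeneous reading takes it as given.


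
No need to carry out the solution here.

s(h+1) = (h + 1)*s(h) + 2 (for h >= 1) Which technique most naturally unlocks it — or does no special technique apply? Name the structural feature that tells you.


Best approach: a summation factor — first-order, linear, moving coefficient h + 1: the discrete analogue of an integrating factor handles it.


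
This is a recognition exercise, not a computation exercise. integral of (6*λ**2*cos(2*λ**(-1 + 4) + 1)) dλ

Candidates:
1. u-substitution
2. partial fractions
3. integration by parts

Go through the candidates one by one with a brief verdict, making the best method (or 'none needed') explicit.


Best approach: u-substitution — structure check: outer function, inner expression (2*λ**(-1 + 4) + 1), inner derivative as a factor — the classic u = (2*λ**(-1 + 4) + 1) pattern.
- u-substitution — applies; the problem has the shape this method handles.
- partial fractions — there is no rational-function structure to decompose.
- integration by parts — a polynomial factor is present, but its partner is not an exp, sine, or cosine of a degree-1 argument, nor a logarithm.


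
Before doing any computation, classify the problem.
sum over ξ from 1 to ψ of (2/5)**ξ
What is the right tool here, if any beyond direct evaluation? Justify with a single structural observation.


Best approach: the geometric series formula — check a ratio of consecutive terms: it is 2/5, independent of the index, so the geometric formula closes the sum.


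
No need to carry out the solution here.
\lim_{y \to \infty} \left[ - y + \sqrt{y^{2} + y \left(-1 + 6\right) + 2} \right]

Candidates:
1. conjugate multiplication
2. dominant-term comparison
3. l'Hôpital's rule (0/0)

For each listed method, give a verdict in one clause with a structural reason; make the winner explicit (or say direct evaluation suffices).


Diagnosis: conjugate multiplication — \sqrt{y^{2} + y \left(-1 + 6\right) + 2} and y both blow up, but their difference is tame once the conjugate rationalizes it.
- conjugate multiplication — yes — fits the structure here.
- dominant-term comparison: no dominant-degree comparison decides it.
- l'Hôpital's rule (0/0): substitution produces ∞ − ∞ rather than a vanishing quotient; the rule needs a 0/0 ratio to act on.


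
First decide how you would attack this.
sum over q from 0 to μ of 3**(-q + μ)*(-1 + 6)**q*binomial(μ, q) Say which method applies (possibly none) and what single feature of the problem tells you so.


Verdict: the binomial theorem — binomial(μ, q) weighting matched powers of (-1 + 6) and 3 is the expanded form of ((-1 + 6) + 3)^μ — fold it back up.


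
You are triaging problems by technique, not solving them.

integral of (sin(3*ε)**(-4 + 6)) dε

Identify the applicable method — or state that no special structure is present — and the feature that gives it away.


Verdict: a trigonometric identity — sin(3*ε)**(-4 + 6) calls for power reduction: rewrite via double angles before any antiderivative is attempted.


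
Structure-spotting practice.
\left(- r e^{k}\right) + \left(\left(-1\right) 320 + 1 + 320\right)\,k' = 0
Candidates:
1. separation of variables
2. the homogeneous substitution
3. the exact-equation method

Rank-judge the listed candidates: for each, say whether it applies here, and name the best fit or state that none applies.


Verdict: separation of variables — the slope splits multiplicatively: r carrying all r-dependence times e^{k} carrying all k-dependence — separate and integrate.
- separation of variables — applicable, and directly so.
- the homogeneous substitution — the slope changes under joint rescaling, failing the degree-zero test.
- the exact-equation method — the mixed-partials test fails on this split — it is not an exact differential as presented.


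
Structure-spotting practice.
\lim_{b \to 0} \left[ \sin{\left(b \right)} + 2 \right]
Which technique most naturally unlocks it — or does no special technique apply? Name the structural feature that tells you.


Diagnosis: no special technique — the expression is continuous at the evaluation point — substitute directly; no indeterminate form appears.


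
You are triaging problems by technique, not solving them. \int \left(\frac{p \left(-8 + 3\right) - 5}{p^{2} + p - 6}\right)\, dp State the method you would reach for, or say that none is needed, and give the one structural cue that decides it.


Diagnosis: partial fractions — a proper rational integrand whose denominator splits into simpler factors — decompose into partial fractions first.


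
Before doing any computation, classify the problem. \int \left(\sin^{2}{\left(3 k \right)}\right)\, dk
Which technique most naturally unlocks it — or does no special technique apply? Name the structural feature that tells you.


Verdict: a trigonometric identity — \sin^{2}{\left(3 k \right)} calls for power reduction: rewrite via double angles before any antiderivative is attempted.


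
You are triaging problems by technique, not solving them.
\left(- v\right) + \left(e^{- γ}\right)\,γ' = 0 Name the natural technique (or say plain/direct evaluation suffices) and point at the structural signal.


Verdict: separation of variables — all dependence on the two variables factors apart, the defining separable shape. The equation is exact as it stands too — a potential function exists — though separation reads the split structure directly.


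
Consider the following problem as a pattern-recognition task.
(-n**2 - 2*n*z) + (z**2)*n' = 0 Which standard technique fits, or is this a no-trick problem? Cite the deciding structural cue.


Verdict: the homogeneous substitution — scaling z and n together leaves the slope fixed — it depends only on n/z, so substitute the ratio. Rearranged, this also fits the Bernoulli template directly; the homogeneous substitution reads the structure without the rearrangement.


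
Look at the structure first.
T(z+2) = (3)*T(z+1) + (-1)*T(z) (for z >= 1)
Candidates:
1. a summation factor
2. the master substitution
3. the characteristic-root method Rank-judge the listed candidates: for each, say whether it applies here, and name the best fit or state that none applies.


Diagnosis: the characteristic-root method — constant coefficients and linearity mean the ansatz r^z reduces it to solving the characteristic polynomial.
- a summation factor — the recurrence reaches back more than one step, outside the first-order family a summation factor normalizes.
- the master substitution — the recursion shifts the index rather than dividing it.
- the characteristic-root method: a fit — the right tool for this form.


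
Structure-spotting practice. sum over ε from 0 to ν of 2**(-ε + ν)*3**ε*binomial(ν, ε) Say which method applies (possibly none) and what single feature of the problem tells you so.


Verdict: the binomial theorem — terms weighting binomial(ν, ε) against matched powers of 3 and 2 reassemble into (3 + 2)^ν by the binomial theorem.


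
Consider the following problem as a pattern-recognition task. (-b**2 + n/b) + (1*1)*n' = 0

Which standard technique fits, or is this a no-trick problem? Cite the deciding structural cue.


Verdict: a linear integrating factor — the unknown enters only to the first power against a nonzero forcing term — the integrating-factor template applies directly.


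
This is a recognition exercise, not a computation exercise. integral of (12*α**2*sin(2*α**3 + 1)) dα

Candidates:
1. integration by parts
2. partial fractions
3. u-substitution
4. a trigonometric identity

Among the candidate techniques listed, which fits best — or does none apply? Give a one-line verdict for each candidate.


Method: u-substitution — a chain-rule shadow: 12*α**2 alongside a function of 2*α**3 + 1 means u = 2*α**3 + 1 unwinds the composition in one step.
- integration by parts: the non-polynomial partner is not one of the parts kernels — exp, sine, or cosine with a degree-1 argument, or a logarithm.
- partial fractions — there is no rational-function structure to decompose.
- u-substitution — yes, a natural case for it.
- a trigonometric identity: there is no trigonometric structure whose rewriting would simplify the integrand.


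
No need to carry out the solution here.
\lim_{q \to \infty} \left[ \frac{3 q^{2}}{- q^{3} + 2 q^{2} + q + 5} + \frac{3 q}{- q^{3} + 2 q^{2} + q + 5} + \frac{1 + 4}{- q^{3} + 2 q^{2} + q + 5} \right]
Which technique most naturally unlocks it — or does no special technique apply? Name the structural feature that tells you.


Technique: dominant-term comparison — divide by the highest power of q present: lower-order terms vanish and the dominant ratio remains. As a single quotient, the ∞/∞ shape would yield to repeated differentiation as well — the growth comparison gets there in one look.


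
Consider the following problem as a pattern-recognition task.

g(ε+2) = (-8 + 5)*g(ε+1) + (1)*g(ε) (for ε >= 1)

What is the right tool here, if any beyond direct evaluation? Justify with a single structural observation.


Best approach: the characteristic-root method — shift-invariance with fixed coefficients calls for exponential trials; the characteristic polynomial finds every r^ε.


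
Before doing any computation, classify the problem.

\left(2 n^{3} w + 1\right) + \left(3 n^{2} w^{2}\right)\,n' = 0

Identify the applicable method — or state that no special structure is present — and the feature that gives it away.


Diagnosis: the exact-equation method — because the two cross partials coincide, the form is conservative as written — recover its potential in (w, n).


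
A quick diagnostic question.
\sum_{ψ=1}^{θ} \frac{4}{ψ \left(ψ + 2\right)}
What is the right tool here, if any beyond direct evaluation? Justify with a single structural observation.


Best approach: telescoping — after splitting \frac{4}{ψ \left(ψ + 2\right)} into partial fractions, the pieces are shifted copies of one function and cancel telescopically.


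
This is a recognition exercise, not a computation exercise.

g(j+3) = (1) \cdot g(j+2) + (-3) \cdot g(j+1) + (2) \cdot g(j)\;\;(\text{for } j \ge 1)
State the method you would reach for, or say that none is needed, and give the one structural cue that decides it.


Method: the characteristic-root method — linear, homogeneous, constant coefficients: solutions of the form r^j exist — find the roots of the characteristic polynomial.


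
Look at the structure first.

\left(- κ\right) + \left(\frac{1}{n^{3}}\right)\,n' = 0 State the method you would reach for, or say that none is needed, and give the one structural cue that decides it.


Technique: separation of variables — separating collects all n-dependence with the derivative and leaves all κ-dependence opposite: variables separate. The equation is exact as it stands too — a potential function exists — though separation reads the split structure directly.


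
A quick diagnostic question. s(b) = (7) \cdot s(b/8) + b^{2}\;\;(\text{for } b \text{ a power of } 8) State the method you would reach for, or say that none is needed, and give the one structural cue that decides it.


Method: the master substitution — treat m = log base 8 of b as the new clock: one recursion step advances m by one while b scales by 8.


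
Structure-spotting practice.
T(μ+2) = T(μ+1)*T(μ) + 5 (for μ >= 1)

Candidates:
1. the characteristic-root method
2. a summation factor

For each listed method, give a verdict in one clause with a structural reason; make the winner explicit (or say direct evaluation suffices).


Method: no special technique — the sequence value feeds back through itself nonlinearly — linear superposition fails, and every superposition-based closed form fails with it.
- the characteristic-root method — nonlinearity rules out exponential-mode superposition from the start.
- a summation factor: the recursion is nonlinear — outside the first-order linear family a summation factor addresses.


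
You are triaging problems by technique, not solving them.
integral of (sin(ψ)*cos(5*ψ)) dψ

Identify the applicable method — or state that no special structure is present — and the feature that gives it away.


Best approach: a trigonometric identity — two sinusoids at different rates multiply in sin(ψ)*cos(5*ψ); the product-to-sum identity uncouples them.


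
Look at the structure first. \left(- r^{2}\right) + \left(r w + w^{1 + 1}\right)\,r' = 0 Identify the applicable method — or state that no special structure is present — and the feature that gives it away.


Diagnosis: the homogeneous substitution — solved for the derivative, the right side is unchanged under scaling w and r together — it depends only on the ratio r/w, so substitute a single ratio variable. A Bernoulli-style rewrite — possibly after exchanging which variable is treated as dependent — would work as well; the homogeneous substitution is the more immediate reading here.


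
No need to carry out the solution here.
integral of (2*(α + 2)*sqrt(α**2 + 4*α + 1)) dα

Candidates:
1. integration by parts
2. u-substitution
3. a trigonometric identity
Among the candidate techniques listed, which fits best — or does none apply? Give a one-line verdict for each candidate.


Technique: u-substitution — collected, the integrand has one factor that is, up to a constant, the derivative of an inner expression the rest depends on — substitute for that inner expression.
- integration by parts: the non-polynomial partner is not one of the parts kernels — exp, sine, or cosine with a degree-1 argument, or a logarithm.
- u-substitution — a fit — the right tool for this form.
- a trigonometric identity — there is no trigonometric structure at all — the integrand carries no sine or cosine to rewrite.


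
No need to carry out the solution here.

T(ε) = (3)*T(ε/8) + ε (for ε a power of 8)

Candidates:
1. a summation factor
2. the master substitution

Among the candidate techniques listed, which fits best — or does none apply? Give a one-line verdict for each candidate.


Best approach: the master substitution — index division is the fingerprint: ε/8 in the recursive call means substitute ε = 8^m.
- a summation factor: a divided-index call is outside the fixed-shift first-order family a summation factor normalizes.
- the master substitution: yes, a natural case for it.


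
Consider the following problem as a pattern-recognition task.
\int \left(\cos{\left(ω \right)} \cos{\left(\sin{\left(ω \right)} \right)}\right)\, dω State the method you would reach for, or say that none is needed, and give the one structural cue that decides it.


Technique: u-substitution — set u = \sin{\left(ω \right)}: a constant multiple of its derivative, namely \cos{\left(ω \right)}, is present as a factor once the integrand is collected, so the du is sitting there waiting.


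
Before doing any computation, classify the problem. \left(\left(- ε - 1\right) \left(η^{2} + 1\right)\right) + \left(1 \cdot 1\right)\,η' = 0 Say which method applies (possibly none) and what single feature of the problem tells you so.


Technique: separation of variables — one side of the product carries the independent variable, the other the unknown — the textbook separation shape.


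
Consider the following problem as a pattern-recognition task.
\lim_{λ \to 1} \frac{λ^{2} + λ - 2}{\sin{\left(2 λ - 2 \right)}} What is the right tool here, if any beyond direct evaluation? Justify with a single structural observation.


Best approach: l'Hôpital's rule (0/0) — both numerator and denominator vanish at 1: the genuine 0/0 indeterminate that l'Hôpital exists for. The standard small-argument limits would also carry it; the rule is the systematic route.


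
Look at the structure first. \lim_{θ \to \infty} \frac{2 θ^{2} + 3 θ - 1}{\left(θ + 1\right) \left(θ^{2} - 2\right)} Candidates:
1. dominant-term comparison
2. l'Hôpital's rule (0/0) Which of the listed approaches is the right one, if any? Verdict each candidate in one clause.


Best approach: dominant-term comparison — divide through by the highest power of θ; every lower-order term dies and the dominant terms decide the limit.
- dominant-term comparison: a fit — the right tool for this form.
- l'Hôpital's rule (0/0) — as a single quotient the expression runs to ∞/∞ at the limit point — an at-infinity form of the rule would apply, though the leading-growth comparison is the direct reading.


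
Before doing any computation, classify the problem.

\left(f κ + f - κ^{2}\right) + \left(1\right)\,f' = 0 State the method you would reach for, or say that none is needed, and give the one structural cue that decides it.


Verdict: a linear integrating factor — the unknown enters only to the first power against a nonzero forcing term — the integrating-factor template applies directly.


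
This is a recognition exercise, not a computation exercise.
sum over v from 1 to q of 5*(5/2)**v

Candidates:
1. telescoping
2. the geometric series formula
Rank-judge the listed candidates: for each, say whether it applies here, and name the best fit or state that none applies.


Diagnosis: the geometric series formula — each term is 5/2 times the previous one, so the geometric-series formula applies directly.
- telescoping — as presented, consecutive terms share no shifted copy to cancel against — no rewrite is on display to change that.
- the geometric series formula — applicable, and directly so.


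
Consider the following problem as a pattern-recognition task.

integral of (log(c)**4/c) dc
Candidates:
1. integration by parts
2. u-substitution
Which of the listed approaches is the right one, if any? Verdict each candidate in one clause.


Best approach: u-substitution — the only nontrivial dependence routes through log(c), whose derivative supplies the leftover factor up to a constant multiple — u = log(c) flattens it.
- integration by parts: the nonconstant-polynomial-times-standard-kernel pattern (an exp, sine, cosine, or logarithm partner) is absent.
- u-substitution: yes — fits the structure here.


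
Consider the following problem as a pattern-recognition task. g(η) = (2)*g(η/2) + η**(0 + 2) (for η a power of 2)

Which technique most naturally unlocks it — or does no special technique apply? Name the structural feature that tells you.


Method: the master substitution — the argument shrinks by the factor 2, so measure the index on a logarithmic scale and the recursion becomes a shift.


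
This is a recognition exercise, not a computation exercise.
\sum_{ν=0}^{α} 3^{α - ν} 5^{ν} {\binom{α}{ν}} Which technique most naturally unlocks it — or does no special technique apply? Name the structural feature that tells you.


Best approach: the binomial theorem — terms weighting {\binom{α}{ν}} against matched powers of 5 and 3 reassemble into (5 + 3)^α by the binomial theorem.


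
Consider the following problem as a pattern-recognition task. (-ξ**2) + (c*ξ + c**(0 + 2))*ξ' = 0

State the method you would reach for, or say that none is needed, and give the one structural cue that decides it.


Diagnosis: the homogeneous substitution — the slope's numerator and denominator have matching total degree, so it depends only on ξ/c and the ratio substitution collapses it. A Bernoulli-style rewrite — possibly after exchanging which variable is treated as dependent — would work as well; the homogeneous substitution is the more immediate reading here.


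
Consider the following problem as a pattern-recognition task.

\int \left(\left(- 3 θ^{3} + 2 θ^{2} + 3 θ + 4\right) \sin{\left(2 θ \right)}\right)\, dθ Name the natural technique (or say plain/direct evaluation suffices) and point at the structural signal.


Verdict: integration by parts — a polynomial factor - 3 θ^{3} + 2 θ^{2} + 3 θ + 4 multiplies \sin{\left(2 θ \right)}; differentiating - 3 θ^{3} + 2 θ^{2} + 3 θ + 4 lowers its degree while \sin{\left(2 θ \right)} integrates cleanly, so parts wins.


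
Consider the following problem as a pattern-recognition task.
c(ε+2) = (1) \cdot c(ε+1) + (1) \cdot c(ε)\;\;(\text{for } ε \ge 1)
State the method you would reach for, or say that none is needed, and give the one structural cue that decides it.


Technique: the characteristic-root method — the recurrence is linear and homogeneous with constant coefficients, so the ansatz r^ε turns it into a polynomial equation for r.


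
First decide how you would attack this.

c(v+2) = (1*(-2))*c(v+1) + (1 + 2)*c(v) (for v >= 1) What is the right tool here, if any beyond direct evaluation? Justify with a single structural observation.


Verdict: the characteristic-root method — because shifting v leaves the equation's coefficients unchanged, exponential trials reduce it to algebra.


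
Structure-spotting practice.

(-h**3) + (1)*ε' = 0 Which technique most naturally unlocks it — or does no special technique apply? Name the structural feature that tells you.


Best approach: no special technique — solved for the derivative, no ε appears — this is antidifferentiation in h wearing ODE clothing.


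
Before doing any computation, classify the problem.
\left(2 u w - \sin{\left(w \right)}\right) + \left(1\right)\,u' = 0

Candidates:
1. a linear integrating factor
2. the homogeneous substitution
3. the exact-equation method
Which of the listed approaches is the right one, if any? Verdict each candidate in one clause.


Method: a linear integrating factor — the unknown enters only to the first power against a nonzero forcing term — the integrating-factor template applies directly.
- a linear integrating factor — applies; the problem has the shape this method handles.
- the homogeneous substitution — rescaling both variables together changes the slope, so no ratio substitution collapses it.
- the exact-equation method — no potential function has this form as its differential, as written.


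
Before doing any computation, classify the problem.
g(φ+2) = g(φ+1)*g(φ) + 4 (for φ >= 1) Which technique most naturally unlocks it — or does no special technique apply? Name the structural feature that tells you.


Technique: no special technique — the new term depends nonlinearly on the old ones, which disqualifies every superposition-based technique.


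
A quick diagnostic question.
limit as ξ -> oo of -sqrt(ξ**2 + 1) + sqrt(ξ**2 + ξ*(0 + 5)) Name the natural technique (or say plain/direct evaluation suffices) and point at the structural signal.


Best approach: conjugate multiplication — the difference sqrt(ξ**2 + ξ*(0 + 5)) - sqrt(ξ**2 + 1) is an ∞ − ∞ stalemate; its conjugate partner breaks the tie.


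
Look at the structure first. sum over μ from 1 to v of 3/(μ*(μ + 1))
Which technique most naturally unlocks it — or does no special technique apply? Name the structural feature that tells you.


Method: telescoping — the denominator's roots in 3/(μ*(μ + 1)) sit an integer apart: decomposition produces a self-cancelling chain.


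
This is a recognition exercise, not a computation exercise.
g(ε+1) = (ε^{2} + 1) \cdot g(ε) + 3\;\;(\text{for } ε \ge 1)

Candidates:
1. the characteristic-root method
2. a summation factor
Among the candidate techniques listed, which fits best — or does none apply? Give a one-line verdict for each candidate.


Diagnosis: a summation factor — an index-dependent multiplier ε^{2} + 1 rules out characteristic roots; a summation factor converts it to a pure difference.
- the characteristic-root method — an index-dependent weight blocks the pure exponential ansatz.
- a summation factor: yes — fits the structure here.


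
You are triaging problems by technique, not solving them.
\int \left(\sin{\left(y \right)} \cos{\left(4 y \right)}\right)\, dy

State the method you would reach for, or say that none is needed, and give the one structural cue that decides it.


Technique: a trigonometric identity — two different frequencies multiply in \sin{\left(y \right)} \cos{\left(4 y \right)}; the product-to-sum formula separates them.


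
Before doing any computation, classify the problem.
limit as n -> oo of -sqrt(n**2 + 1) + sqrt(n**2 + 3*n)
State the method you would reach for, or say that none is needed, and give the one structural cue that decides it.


Best approach: conjugate multiplication — divergence minus divergence hides a finite answer — expose it by pairing sqrt(n**2 + 3*n) - sqrt(n**2 + 1) with its conjugate.


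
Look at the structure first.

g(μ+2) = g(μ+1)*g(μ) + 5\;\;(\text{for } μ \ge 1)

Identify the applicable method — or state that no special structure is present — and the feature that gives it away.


Method: no special technique — the recurrence is nonlinear in the sequence values; study it directly, no linear machinery applies.


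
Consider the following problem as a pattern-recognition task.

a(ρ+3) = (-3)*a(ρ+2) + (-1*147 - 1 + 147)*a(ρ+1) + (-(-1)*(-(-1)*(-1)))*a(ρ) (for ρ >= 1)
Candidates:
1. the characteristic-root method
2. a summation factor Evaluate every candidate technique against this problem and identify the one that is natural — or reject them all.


Method: the characteristic-root method — linear, homogeneous, constant coefficients: solutions of the form r^ρ exist — find the roots of the characteristic polynomial.
- the characteristic-root method: applicable, and directly so.
- a summation factor: a summation factor telescopes one-step recursions; this one carries higher-order memory.


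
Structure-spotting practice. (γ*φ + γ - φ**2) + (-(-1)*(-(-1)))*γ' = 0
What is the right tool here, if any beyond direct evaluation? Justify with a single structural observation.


Method: a linear integrating factor — linear in the unknown with genuine forcing: multiply through by the exponential of the integrated coefficient and the left side closes into one derivative.


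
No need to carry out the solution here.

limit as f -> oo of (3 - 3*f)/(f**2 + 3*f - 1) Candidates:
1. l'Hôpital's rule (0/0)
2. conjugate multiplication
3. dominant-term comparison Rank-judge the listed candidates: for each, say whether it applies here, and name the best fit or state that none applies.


Verdict: dominant-term comparison — divide by the highest power of f present: lower-order terms vanish and the dominant ratio remains.
- l'Hôpital's rule (0/0): as a single quotient the expression runs to ∞/∞ at the limit point — an at-infinity form of the rule would apply, though the leading-growth comparison is the direct reading.
- conjugate multiplication: no divergent radical difference is present for a conjugate pair to cancel.
- dominant-term comparison — applies; the problem has the shape this method handles.


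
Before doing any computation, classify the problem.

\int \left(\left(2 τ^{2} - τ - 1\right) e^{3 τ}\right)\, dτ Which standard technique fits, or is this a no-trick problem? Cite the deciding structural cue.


Diagnosis: integration by parts — a polynomial 2 τ^{2} - τ - 1 against the kernel e^{3 τ} is the signature bounded-ladder case for integration by parts.


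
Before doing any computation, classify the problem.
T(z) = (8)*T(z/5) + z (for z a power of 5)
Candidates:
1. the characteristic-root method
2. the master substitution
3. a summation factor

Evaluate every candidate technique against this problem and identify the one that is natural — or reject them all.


Best approach: the master substitution — treat m = log base 5 of z as the new clock: one recursion step advances m by one while z scales by 5.
- the characteristic-root method: the recursion divides its index rather than shifting it — outside the constant-shift family the root method covers.
- the master substitution — a fit — the right tool for this form.
- a summation factor — a divided-index call is outside the fixed-shift first-order family a summation factor normalizes.


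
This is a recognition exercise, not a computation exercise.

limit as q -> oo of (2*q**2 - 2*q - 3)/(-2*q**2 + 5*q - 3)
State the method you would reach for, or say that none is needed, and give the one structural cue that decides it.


Verdict: dominant-term comparison — divide by the highest power of q present: lower-order terms vanish and the dominant ratio remains. Differentiating the expression as a single quotient would eventually settle it as well; matching dominant growth settles it immediately.


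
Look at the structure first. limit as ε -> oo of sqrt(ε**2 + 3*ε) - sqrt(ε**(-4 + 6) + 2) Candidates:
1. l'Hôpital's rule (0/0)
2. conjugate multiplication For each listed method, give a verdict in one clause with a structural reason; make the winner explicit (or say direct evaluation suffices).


Best approach: conjugate multiplication — both pieces blow up but their difference is finite; the conjugate trick rationalizes sqrt(ε**2 + 3*ε) - sqrt(ε**(-4 + 6) + 2).
- l'Hôpital's rule (0/0) — no quotient structure at all: the clash is ∞ minus ∞, which rationalizing converts into a tractable ratio.
- conjugate multiplication — yes, a natural case for it.


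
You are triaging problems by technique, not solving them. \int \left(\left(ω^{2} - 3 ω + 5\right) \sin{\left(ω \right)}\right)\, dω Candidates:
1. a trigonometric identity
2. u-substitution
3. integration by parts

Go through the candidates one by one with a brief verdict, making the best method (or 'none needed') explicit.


Best approach: integration by parts — a polynomial ω^{2} - 3 ω + 5 against the kernel \sin{\left(ω \right)} is the signature bounded-ladder case for integration by parts.
- a trigonometric identity — neither the even-power reduction nor the product-to-sum identity applies to this structure.
- u-substitution — no subexpression of the integrand serves as a whole-integral substitution inner — individual terms may offer their own, but none carries its derivative as a factor of the full integrand; a working change of variable would have to be constructed from outside the expression.
- integration by parts — yes — fits the structure here.


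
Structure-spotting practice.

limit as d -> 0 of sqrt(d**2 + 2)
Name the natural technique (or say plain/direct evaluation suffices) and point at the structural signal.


Best approach: no special technique — nothing blocks direct substitution at 0: plug in and finish.


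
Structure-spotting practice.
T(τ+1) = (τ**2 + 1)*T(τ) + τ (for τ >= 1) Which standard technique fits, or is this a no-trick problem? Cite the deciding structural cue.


Best approach: a summation factor — with the index-dependent coefficient τ**2 + 1, dividing by the cumulative product turns the left side into a pure difference.


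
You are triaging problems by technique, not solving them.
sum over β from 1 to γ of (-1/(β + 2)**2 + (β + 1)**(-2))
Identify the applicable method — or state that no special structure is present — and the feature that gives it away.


Diagnosis: telescoping — difference-of-shifts structure (each term adds (β + 1)**(-2), then subtracts its one-index-advanced value, which the following term adds back) leaves only the first and last pieces standing.


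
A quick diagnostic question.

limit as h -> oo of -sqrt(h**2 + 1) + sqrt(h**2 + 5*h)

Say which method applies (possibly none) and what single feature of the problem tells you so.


Diagnosis: conjugate multiplication — an infinity-minus-infinity difference with a surviving radical — multiply by the conjugate to cancel the divergence.


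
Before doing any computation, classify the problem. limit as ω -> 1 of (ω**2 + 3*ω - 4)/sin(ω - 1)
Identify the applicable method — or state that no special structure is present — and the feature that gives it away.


Method: l'Hôpital's rule (0/0) — numerator and denominator both vanish at 1 — a genuine 0/0 form, which is exactly when l'Hôpital applies. Known elementary limits would finish this too — the rule just bypasses the case analysis.


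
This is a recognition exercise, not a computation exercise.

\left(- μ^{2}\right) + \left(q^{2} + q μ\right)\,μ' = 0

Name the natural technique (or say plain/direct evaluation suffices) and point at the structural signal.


Verdict: the homogeneous substitution — scaling q and μ together leaves the slope fixed — it depends only on μ/q, so substitute the ratio. A Bernoulli-style rewrite — possibly after exchanging which variable is treated as dependent — would work as well; the homogeneous substitution is the more immediate reading here.


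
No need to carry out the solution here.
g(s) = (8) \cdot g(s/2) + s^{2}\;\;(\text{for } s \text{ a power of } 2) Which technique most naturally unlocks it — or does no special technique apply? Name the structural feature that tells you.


Diagnosis: the master substitution — the argument shrinks by the factor 2, so measure the index on a logarithmic scale and the recursion becomes a shift.


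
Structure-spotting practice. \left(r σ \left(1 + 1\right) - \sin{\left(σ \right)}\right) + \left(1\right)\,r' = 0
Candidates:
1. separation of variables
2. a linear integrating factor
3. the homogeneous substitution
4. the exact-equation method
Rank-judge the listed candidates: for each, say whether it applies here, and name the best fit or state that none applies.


Verdict: a linear integrating factor — the unknown enters only to the first power against a nonzero forcing term — the integrating-factor template applies directly.
- separation of variables — no division isolates the independent variable from the unknown.
- a linear integrating factor — applicable, and directly so.
- the homogeneous substitution — the ratio of the variables does not determine the slope.
- the exact-equation method: no potential function has this form as its differential, as written.


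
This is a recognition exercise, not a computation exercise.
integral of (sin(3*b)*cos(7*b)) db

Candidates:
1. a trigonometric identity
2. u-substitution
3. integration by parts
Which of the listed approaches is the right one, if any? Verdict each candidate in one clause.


Best approach: a trigonometric identity — the identity turns sin(3*b)*cos(7*b) into two lone cosines/sines, each trivially integrable.
- a trigonometric identity — applies; the problem has the shape this method handles.
- u-substitution — no subexpression of the integrand pairs with its own derivative as a factor — individual terms may offer their own substitutions, but any change of variable covering the whole integral would have to be constructed from outside the expression.
- integration by parts: not the fit here: there is no polynomial factor to ladder down — parts can still close the trigonometric product by recursion, though the identity rewrite is the direct route.


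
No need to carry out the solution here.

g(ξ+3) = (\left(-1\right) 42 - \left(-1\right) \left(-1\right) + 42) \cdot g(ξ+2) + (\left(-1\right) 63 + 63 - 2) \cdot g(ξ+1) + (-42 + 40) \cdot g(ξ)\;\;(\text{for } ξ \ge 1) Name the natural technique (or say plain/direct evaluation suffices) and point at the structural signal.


Technique: the characteristic-root method — shift-invariance with fixed coefficients calls for exponential trials; the characteristic polynomial finds every r^ξ.


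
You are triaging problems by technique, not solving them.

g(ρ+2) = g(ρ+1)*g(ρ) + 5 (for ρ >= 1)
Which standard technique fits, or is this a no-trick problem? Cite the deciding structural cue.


Method: no special technique — a nonlinear dependence on earlier terms breaks linearity, and with it every superposition-based closed form.
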